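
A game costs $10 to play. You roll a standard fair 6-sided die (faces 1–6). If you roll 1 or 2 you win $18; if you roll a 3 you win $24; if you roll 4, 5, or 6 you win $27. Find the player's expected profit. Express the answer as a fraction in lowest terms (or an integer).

27/2 dollars

E[payout] = (1/3)·18 + (1/6)·24 + (1/2)·27 = 47/2
Expected profit = 47/2 − 10 = 27/2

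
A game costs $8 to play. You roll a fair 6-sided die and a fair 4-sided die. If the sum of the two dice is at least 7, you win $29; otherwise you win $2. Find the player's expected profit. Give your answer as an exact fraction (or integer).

21/4 dollars

E[payout] = (7/12)·2 + (5/12)·29 = 53/4
Expected profit = 53/4 − 8 = 21/4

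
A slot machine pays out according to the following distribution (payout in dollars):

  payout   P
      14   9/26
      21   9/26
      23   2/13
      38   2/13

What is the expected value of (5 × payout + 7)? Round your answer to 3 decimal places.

E[5x+7] = (9/26)·77 + (9/26)·112 + (2/13)·122 + (2/13)·197
     = 229/2 ≈ 114.500

114.500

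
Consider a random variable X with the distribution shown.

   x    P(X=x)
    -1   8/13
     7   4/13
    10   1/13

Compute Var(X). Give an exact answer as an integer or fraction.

E[X] = (8/13)·(-1) + (4/13)·7 + (1/13)·10 = 30/13
E[X²] = (8/13)·1 + (4/13)·49 + (1/13)·100 = 304/13
Var(X) = 304/13 − (30/13)² = 3052/169

3052/169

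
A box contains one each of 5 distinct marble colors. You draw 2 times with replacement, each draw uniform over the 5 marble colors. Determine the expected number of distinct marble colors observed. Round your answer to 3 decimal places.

1.800

Let Xⱼ=1 if type j appears at least once. P(Xⱼ=1) = 1 − ((5−1)/5)^2 = 9/25.
E[#distinct] = 5·9/25 = 9/5.
≈ 1.800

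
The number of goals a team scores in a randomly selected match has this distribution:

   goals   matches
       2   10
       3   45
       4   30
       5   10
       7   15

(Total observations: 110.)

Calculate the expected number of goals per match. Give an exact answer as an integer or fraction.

Total = 110, so P(goals=2) = 10/110, etc.
E[X] = (1/11)·2 + (9/22)·3 + (3/11)·4 + (1/11)·5 + (3/22)·7
     = 43/11

43/11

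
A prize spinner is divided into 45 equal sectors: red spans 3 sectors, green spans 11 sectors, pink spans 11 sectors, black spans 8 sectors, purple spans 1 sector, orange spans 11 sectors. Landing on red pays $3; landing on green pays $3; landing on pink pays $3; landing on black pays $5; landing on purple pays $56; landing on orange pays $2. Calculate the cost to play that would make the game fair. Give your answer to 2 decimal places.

$4.29

E[payout] = (3/45)·3 + (11/45)·3 + (11/45)·3 + (8/45)·5 + (1/45)·56 + (11/45)·2 = 193/45
Fair fee = E[payout] = 193/45 ≈ $4.29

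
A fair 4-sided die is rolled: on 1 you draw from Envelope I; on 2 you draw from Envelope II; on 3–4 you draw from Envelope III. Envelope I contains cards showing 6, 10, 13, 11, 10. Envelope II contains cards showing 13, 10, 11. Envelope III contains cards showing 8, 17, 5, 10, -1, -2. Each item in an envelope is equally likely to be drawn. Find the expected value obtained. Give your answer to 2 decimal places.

E[X | Envelope I] = (6 + 10 + 13 + 11 + 10)/5 = 10
E[X | Envelope II] = (13 + 10 + 11)/3 = 34/3
E[X | Envelope III] = (8 + 17 + 5 + 10 − 1 − 2)/6 = 37/6
E[X] = (1/4)·10 + (1/4)·34/3 + (1/2)·37/6 = 101/12 ≈ 8.42

8.42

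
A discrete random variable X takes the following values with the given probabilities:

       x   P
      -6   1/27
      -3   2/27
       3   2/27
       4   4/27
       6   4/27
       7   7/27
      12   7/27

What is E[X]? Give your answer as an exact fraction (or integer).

E[X] = (1/27)·(-6) + (2/27)·(-3) + (2/27)·3 + (4/27)·4 + (4/27)·6 + (7/27)·7 + (7/27)·12
     = 167/27

167/27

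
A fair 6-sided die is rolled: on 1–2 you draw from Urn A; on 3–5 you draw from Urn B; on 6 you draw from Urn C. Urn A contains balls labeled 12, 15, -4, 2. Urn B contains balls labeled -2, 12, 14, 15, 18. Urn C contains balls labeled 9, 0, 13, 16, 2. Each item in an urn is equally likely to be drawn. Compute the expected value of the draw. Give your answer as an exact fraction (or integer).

E[X | Urn A] = (12 + 15 − 4 + 2)/4 = 25/4
E[X | Urn B] = (-2 + 12 + 14 + 15 + 18)/5 = 57/5
E[X | Urn C] = (9 + 0 + 13 + 16 + 2)/5 = 8
E[X] = (1/3)·25/4 + (1/2)·57/5 + (1/6)·8 = 547/60

547/60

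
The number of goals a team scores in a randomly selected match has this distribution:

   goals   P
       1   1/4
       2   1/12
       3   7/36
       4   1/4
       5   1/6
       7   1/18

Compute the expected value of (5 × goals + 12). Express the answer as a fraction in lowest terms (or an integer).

E[5x+12] = (1/4)·17 + (1/12)·22 + (7/36)·27 + (1/4)·32 + (1/6)·37 + (1/18)·47
     = 253/9

253/9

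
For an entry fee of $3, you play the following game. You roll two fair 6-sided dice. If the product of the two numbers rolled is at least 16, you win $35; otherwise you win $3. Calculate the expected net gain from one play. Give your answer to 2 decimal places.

$9.78

E[payout] = (25/36)·3 + (11/36)·35 = 115/9
Expected profit = 115/9 − 3 = 88/9 ≈ $9.78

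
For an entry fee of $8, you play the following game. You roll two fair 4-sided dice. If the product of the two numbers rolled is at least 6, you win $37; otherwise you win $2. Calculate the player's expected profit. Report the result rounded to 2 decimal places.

$11.50

E[payout] = (1/2)·2 + (1/2)·37 = 39/2
Expected profit = 39/2 − 8 = 23/2 ≈ $11.50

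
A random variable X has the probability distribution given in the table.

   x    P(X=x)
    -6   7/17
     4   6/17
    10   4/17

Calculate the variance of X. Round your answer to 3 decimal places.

E[X] = (7/17)·(-6) + (6/17)·4 + (4/17)·10 = 22/17
E[X²] = (7/17)·36 + (6/17)·16 + (4/17)·100 = 44
Var(X) = 44 − (22/17)² = 12232/289 ≈ 42.325

42.325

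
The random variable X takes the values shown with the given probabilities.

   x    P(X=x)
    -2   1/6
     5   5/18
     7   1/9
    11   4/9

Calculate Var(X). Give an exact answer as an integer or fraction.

E[X] = (1/6)·(-2) + (5/18)·5 + (1/9)·7 + (4/9)·11 = 121/18
E[X²] = (1/6)·4 + (5/18)·25 + (1/9)·49 + (4/9)·121 = 401/6
Var(X) = 401/6 − (121/18)² = 7013/324

7013/324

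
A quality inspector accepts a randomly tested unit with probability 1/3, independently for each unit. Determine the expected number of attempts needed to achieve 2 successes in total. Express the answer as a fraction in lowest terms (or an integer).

By linearity (sum of 2 independent geometric waits), E[trials] = 2/p = 2/(1/3) = 6.

6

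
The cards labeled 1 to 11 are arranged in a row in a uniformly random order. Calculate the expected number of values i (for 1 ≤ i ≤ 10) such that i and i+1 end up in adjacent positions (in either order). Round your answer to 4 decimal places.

1.8182

For each i ∈ {1,…,10}, let Xᵢ = 1 if i and i+1 are adjacent. P(Xᵢ=1) = 2·(11−1)!/11! = 2/11.
By linearity, E[ΣXᵢ] = (10)·(2/11) = 20/11.
≈ 1.8182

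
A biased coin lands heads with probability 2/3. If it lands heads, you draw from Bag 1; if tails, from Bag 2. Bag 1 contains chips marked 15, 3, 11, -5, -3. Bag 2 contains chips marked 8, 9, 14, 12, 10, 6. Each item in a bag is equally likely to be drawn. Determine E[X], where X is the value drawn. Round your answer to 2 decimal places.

E[X | Bag 1] = (15 + 3 + 11 − 5 − 3)/5 = 21/5
E[X | Bag 2] = (8 + 9 + 14 + 12 + 10 + 6)/6 = 59/6
E[X] = (2/3)·21/5 + (1/3)·59/6 = 547/90 ≈ 6.08

6.08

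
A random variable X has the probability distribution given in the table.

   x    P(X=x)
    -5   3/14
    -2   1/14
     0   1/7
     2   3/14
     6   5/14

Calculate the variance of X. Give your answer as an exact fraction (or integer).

E[X] = (3/14)·(-5) + (1/14)·(-2) + (1/7)·0 + (3/14)·2 + (5/14)·6 = 19/14
E[X²] = (3/14)·25 + (1/14)·4 + (1/7)·0 + (3/14)·4 + (5/14)·36 = 271/14
Var(X) = 271/14 − (19/14)² = 3433/196

3433/196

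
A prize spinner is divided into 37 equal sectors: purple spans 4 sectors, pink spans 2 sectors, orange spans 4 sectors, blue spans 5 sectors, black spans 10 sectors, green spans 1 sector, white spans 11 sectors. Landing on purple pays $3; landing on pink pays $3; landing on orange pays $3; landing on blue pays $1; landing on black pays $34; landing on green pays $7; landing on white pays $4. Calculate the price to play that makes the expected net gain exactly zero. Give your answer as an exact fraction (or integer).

426/37 dollars

E[payout] = (4/37)·3 + (2/37)·3 + (4/37)·3 + (5/37)·1 + (10/37)·34 + (1/37)·7 + (11/37)·4 = 426/37
Fair fee = E[payout] = 426/37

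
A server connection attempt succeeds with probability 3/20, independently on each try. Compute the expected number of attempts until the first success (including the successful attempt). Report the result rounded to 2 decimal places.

For a geometric distribution, E[trials] = 1/p = 1/(3/20) = 20/3.
≈ 6.67

6.67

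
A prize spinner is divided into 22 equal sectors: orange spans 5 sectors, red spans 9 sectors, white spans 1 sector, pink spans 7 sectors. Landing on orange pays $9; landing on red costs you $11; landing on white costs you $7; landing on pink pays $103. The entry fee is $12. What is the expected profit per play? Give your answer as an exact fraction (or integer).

E[payout] = (5/22)·9 + (9/22)·(-11) + (1/22)·(-7) + (7/22)·103 = 30
Expected profit = 30 − 12 = 18

$18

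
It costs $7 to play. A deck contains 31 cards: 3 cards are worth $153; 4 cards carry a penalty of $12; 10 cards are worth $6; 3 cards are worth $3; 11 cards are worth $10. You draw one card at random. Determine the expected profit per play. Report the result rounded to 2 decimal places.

$12.03

E[payout] = (3/31)·153 + (4/31)·(-12) + (10/31)·6 + (3/31)·3 + (11/31)·10 = 590/31
Expected profit = 590/31 − 7 = 373/31 ≈ $12.03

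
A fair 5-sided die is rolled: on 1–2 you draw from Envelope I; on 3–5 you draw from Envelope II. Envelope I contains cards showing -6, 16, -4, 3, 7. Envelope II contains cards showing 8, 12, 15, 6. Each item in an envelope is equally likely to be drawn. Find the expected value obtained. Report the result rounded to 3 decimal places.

7.430

E[X | Envelope I] = (-6 + 16 − 4 + 3 + 7)/5 = 16/5
E[X | Envelope II] = (8 + 12 + 15 + 6)/4 = 41/4
E[X] = (2/5)·16/5 + (3/5)·41/4 = 743/100 ≈ 7.430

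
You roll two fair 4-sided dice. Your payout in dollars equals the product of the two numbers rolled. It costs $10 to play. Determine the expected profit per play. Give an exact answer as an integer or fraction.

-15/4 dollars

Distribution of the product of the two numbers rolled: 1 w.p. 1/16, 2 w.p. 1/8, 3 w.p. 1/8, 4 w.p. 3/16, 6 w.p. 1/8, 8 w.p. 1/8, …
E[payout] = (1/16)·1 + (1/8)·2 + (1/8)·3 + (3/16)·4 + (1/8)·6 + (1/8)·8 + (1/16)·9 + (1/8)·12 + (1/16)·16 = 25/4
Expected profit = 25/4 − 10 = -15/4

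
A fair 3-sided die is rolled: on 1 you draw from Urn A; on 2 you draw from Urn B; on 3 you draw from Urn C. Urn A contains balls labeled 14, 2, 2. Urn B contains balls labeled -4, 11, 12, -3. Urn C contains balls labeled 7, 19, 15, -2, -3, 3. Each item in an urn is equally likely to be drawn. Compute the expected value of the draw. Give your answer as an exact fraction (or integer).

E[X | Urn A] = (14 + 2 + 2)/3 = 6
E[X | Urn B] = (-4 + 11 + 12 − 3)/4 = 4
E[X | Urn C] = (7 + 19 + 15 − 2 − 3 + 3)/6 = 13/2
E[X] = (1/3)·6 + (1/3)·4 + (1/3)·13/2 = 11/2

11/2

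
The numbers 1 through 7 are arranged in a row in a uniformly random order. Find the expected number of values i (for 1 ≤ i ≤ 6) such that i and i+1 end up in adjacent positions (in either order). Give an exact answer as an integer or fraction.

For each i ∈ {1,…,6}, let Xᵢ = 1 if i and i+1 are adjacent. P(Xᵢ=1) = 2·(7−1)!/7! = 2/7.
By linearity, E[ΣXᵢ] = (6)·(2/7) = 12/7.

12/7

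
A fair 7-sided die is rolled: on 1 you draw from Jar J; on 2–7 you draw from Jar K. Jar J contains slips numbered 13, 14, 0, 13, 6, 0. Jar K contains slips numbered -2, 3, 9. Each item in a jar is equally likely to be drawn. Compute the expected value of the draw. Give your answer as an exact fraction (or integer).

83/21

E[X | Jar J] = (13 + 14 + 0 + 13 + 6 + 0)/6 = 23/3
E[X | Jar K] = (-2 + 3 + 9)/3 = 10/3
E[X] = (1/7)·23/3 + (6/7)·10/3 = 83/21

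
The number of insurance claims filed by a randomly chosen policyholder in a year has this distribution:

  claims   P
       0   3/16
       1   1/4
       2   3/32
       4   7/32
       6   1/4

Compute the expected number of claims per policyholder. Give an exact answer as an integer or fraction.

E[X] = (3/16)·0 + (1/4)·1 + (3/32)·2 + (7/32)·4 + (1/4)·6
     = 45/16

45/16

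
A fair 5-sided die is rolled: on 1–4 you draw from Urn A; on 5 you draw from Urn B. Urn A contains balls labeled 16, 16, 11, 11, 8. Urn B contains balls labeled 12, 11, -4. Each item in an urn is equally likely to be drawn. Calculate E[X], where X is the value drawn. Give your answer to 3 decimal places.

11.187

E[X | Urn A] = (16 + 16 + 11 + 11 + 8)/5 = 62/5
E[X | Urn B] = (12 + 11 − 4)/3 = 19/3
E[X] = (4/5)·62/5 + (1/5)·19/3 = 839/75 ≈ 11.187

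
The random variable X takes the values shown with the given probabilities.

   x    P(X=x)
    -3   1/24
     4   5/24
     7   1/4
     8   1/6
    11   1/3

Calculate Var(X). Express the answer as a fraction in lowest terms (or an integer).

6527/576

E[X] = (1/24)·(-3) + (5/24)·4 + (1/4)·7 + (1/6)·8 + (1/3)·11 = 179/24
E[X²] = (1/24)·9 + (5/24)·16 + (1/4)·49 + (1/6)·64 + (1/3)·121 = 1607/24
Var(X) = 1607/24 − (179/24)² = 6527/576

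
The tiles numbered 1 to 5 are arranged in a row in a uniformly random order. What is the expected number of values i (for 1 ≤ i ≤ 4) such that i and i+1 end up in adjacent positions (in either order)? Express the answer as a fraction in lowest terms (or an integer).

8/5

For each i ∈ {1,…,4}, let Xᵢ = 1 if i and i+1 are adjacent. P(Xᵢ=1) = 2·(5−1)!/5! = 2/5.
By linearity, E[ΣXᵢ] = (4)·(2/5) = 8/5.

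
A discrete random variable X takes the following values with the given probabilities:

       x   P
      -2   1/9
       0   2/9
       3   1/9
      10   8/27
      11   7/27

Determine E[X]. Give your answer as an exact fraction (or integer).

160/27

E[X] = (1/9)·(-2) + (2/9)·0 + (1/9)·3 + (8/27)·10 + (7/27)·11
     = 160/27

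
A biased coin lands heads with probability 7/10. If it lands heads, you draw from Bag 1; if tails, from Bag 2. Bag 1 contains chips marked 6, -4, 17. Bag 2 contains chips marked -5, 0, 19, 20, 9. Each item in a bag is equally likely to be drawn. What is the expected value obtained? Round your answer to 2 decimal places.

E[X | Bag 1] = (6 − 4 + 17)/3 = 19/3
E[X | Bag 2] = (-5 + 0 + 19 + 20 + 9)/5 = 43/5
E[X] = (7/10)·19/3 + (3/10)·43/5 = 526/75 ≈ 7.01

7.01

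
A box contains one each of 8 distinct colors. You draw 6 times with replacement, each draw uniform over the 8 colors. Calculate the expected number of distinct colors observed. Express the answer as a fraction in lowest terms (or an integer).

Let Xⱼ=1 if type j appears at least once. P(Xⱼ=1) = 1 − ((8−1)/8)^6 = 144495/262144.
E[#distinct] = 8·144495/262144 = 144495/32768.

144495/32768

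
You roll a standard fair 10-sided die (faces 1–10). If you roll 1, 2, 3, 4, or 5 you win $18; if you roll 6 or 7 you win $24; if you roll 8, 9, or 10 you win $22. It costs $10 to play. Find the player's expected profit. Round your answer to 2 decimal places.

$10.40

E[payout] = (1/2)·18 + (3/10)·22 + (1/5)·24 = 102/5
Expected profit = 102/5 − 10 = 52/5 ≈ $10.40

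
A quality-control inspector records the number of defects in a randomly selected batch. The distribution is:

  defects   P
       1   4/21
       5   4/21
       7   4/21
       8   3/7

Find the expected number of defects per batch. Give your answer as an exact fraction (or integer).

E[X] = (4/21)·1 + (4/21)·5 + (4/21)·7 + (3/7)·8
     = 124/21

124/21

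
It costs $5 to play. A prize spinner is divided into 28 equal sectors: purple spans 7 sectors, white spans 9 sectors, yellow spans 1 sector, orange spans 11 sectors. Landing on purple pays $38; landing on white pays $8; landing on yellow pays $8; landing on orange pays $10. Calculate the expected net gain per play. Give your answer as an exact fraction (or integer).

79/7 dollars

E[payout] = (7/28)·38 + (9/28)·8 + (1/28)·8 + (11/28)·10 = 114/7
Expected profit = 114/7 − 5 = 79/7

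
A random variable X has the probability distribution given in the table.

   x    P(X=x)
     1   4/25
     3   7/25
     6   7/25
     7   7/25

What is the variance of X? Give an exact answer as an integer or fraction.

3094/625

E[X] = (4/25)·1 + (7/25)·3 + (7/25)·6 + (7/25)·7 = 116/25
E[X²] = (4/25)·1 + (7/25)·9 + (7/25)·36 + (7/25)·49 = 662/25
Var(X) = 662/25 − (116/25)² = 3094/625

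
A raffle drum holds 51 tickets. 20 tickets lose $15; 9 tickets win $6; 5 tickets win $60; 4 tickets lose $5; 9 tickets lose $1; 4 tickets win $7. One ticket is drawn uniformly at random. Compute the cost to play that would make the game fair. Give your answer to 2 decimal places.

E[payout] = (20/51)·(-15) + (9/51)·6 + (5/51)·60 + (4/51)·(-5) + (9/51)·(-1) + (4/51)·7 = 53/51
Fair fee = E[payout] = 53/51 ≈ $1.04

$1.04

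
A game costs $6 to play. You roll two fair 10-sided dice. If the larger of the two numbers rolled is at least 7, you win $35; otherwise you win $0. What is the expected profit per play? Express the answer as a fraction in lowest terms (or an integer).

82/5 dollars

E[payout] = (9/25)·0 + (16/25)·35 = 112/5
Expected profit = 112/5 − 6 = 82/5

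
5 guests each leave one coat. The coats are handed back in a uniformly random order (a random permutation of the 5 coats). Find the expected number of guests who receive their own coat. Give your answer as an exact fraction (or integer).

Let Xᵢ = 1 if person i gets their own coat. For each i, P(Xᵢ=1) = 1/5.
By linearity of expectation, E[X₁+…+X_5] = 5·(1/5) = 1.

1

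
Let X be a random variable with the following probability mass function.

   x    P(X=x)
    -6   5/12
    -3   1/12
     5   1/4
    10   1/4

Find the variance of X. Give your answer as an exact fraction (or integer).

E[X] = (5/12)·(-6) + (1/12)·(-3) + (1/4)·5 + (1/4)·10 = 1
E[X²] = (5/12)·36 + (1/12)·9 + (1/4)·25 + (1/4)·100 = 47
Var(X) = 47 − (1)² = 46

46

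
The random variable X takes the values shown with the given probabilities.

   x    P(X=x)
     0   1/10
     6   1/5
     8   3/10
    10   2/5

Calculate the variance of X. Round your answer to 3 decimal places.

8.640

E[X] = (1/10)·0 + (1/5)·6 + (3/10)·8 + (2/5)·10 = 38/5
E[X²] = (1/10)·0 + (1/5)·36 + (3/10)·64 + (2/5)·100 = 332/5
Var(X) = 332/5 − (38/5)² = 216/25 ≈ 8.640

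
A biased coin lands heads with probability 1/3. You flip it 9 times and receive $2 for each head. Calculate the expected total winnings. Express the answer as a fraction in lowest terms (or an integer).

E[#heads] = 9·1/3 = 3 (linearity over flips).
E[winnings] = 2·3 = 6.

$6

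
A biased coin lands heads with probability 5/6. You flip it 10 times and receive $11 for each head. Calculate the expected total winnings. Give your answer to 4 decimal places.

$91.6667

E[#heads] = 10·5/6 = 25/3 (linearity over flips).
E[winnings] = 11·25/3 = 275/3.
≈ 91.6667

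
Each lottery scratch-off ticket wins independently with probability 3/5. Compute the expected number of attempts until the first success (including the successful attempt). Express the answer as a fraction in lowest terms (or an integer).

For a geometric distribution, E[trials] = 1/p = 1/(3/5) = 5/3.

5/3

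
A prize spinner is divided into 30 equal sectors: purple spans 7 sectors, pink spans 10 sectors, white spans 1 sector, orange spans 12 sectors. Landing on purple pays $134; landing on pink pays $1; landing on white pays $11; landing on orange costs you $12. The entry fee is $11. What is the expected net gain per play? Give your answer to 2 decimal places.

$16.17

E[payout] = (7/30)·134 + (10/30)·1 + (1/30)·11 + (12/30)·(-12) = 163/6
Expected profit = 163/6 − 11 = 97/6 ≈ $16.17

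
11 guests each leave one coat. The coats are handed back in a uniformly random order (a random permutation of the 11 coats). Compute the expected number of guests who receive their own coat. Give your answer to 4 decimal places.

Let Xᵢ = 1 if person i gets their own coat. For each i, P(Xᵢ=1) = 1/11.
By linearity of expectation, E[X₁+…+X_11] = 11·(1/11) = 1.
≈ 1.0000

1.0000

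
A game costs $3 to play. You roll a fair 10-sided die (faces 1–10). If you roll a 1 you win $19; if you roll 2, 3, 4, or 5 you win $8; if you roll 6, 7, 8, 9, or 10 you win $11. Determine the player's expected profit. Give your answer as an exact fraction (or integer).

E[payout] = (2/5)·8 + (1/2)·11 + (1/10)·19 = 53/5
Expected profit = 53/5 − 3 = 38/5

38/5 dollars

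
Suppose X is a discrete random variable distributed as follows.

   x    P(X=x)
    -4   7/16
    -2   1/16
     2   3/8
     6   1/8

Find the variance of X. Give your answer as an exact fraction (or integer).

839/64

E[X] = (7/16)·(-4) + (1/16)·(-2) + (3/8)·2 + (1/8)·6 = -3/8
E[X²] = (7/16)·16 + (1/16)·4 + (3/8)·4 + (1/8)·36 = 53/4
Var(X) = 53/4 − (-3/8)² = 839/64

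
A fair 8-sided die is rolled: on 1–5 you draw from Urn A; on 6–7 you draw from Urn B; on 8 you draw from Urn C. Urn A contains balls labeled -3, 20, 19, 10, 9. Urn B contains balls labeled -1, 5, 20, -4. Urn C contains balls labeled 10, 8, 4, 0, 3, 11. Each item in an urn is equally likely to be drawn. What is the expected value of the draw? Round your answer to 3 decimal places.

E[X | Urn A] = (-3 + 20 + 19 + 10 + 9)/5 = 11
E[X | Urn B] = (-1 + 5 + 20 − 4)/4 = 5
E[X | Urn C] = (10 + 8 + 4 + 0 + 3 + 11)/6 = 6
E[X] = (5/8)·11 + (1/4)·5 + (1/8)·6 = 71/8 ≈ 8.875

8.875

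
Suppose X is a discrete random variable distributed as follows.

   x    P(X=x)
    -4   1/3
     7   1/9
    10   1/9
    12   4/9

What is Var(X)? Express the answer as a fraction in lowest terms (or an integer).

E[X] = (1/3)·(-4) + (1/9)·7 + (1/9)·10 + (4/9)·12 = 53/9
E[X²] = (1/3)·16 + (1/9)·49 + (1/9)·100 + (4/9)·144 = 773/9
Var(X) = 773/9 − (53/9)² = 4148/81

4148/81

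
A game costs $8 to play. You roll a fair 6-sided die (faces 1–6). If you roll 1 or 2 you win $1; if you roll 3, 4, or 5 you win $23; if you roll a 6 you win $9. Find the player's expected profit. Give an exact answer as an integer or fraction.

E[payout] = (1/3)·1 + (1/6)·9 + (1/2)·23 = 40/3
Expected profit = 40/3 − 8 = 16/3

16/3 dollars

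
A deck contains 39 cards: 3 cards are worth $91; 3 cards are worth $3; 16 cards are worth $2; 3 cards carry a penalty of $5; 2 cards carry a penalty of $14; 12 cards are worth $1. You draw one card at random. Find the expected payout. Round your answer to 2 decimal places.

E[payout] = (3/39)·91 + (3/39)·3 + (16/39)·2 + (3/39)·(-5) + (2/39)·(-14) + (12/39)·1 = 283/39
≈ $7.26

$7.26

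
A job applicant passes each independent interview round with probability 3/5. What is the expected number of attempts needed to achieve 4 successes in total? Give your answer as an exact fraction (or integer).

20/3

By linearity (sum of 4 independent geometric waits), E[trials] = 4/p = 4/(3/5) = 20/3.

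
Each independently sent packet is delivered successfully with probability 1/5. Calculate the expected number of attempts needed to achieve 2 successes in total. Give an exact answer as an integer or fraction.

10

By linearity (sum of 2 independent geometric waits), E[trials] = 2/p = 2/(1/5) = 10.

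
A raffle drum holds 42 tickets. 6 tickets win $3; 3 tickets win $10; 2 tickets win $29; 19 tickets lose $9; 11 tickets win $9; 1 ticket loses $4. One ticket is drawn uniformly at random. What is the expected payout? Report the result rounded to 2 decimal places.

E[payout] = (6/42)·3 + (3/42)·10 + (2/42)·29 + (19/42)·(-9) + (11/42)·9 + (1/42)·(-4) = 5/7
≈ $0.71

$0.71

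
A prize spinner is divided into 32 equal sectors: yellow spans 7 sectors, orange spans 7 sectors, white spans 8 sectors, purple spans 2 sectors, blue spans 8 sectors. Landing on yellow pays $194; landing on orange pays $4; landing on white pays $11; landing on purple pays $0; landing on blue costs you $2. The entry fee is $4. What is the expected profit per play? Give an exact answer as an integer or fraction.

E[payout] = (7/32)·194 + (7/32)·4 + (8/32)·11 + (2/32)·0 + (8/32)·(-2) = 729/16
Expected profit = 729/16 − 4 = 665/16

665/16 dollars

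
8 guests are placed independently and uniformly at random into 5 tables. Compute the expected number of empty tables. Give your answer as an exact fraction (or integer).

Let Xⱼ=1 if table j is empty. P(Xⱼ=1) = ((5-1)/5)^8 = 65536/390625.
By linearity, E[#empty] = 5·65536/390625 = 65536/78125.

65536/78125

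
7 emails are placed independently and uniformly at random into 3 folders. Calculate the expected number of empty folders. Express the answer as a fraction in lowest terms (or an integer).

Let Xⱼ=1 if folder j is empty. P(Xⱼ=1) = ((3-1)/3)^7 = 128/2187.
By linearity, E[#empty] = 3·128/2187 = 128/729.

128/729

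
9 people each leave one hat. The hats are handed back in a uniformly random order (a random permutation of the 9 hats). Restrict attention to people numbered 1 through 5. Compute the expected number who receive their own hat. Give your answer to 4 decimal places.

0.5556

Let Xᵢ = 1 if person i gets their own hat. For each i, P(Xᵢ=1) = 1/9.
By linearity of expectation, E[X₁+…+X_5] = 5·(1/9) = 5/9.
≈ 0.5556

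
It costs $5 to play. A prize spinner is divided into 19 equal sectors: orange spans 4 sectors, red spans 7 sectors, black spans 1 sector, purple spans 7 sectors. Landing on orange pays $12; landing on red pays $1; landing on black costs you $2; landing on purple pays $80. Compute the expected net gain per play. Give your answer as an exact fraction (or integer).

518/19 dollars

E[payout] = (4/19)·12 + (7/19)·1 + (1/19)·(-2) + (7/19)·80 = 613/19
Expected profit = 613/19 − 5 = 518/19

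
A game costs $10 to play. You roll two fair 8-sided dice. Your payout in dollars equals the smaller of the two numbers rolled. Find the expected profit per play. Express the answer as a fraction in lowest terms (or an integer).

-109/16 dollars

Distribution of the smaller of the two numbers rolled: 1 w.p. 15/64, 2 w.p. 13/64, 3 w.p. 11/64, 4 w.p. 9/64, 5 w.p. 7/64, 6 w.p. 5/64, …
E[payout] = (15/64)·1 + (13/64)·2 + (11/64)·3 + (9/64)·4 + (7/64)·5 + (5/64)·6 + (3/64)·7 + (1/64)·8 = 51/16
Expected profit = 51/16 − 10 = -109/16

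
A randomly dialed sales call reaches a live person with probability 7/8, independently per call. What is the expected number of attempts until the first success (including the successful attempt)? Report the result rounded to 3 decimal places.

1.143

For a geometric distribution, E[trials] = 1/p = 1/(7/8) = 8/7.
≈ 1.143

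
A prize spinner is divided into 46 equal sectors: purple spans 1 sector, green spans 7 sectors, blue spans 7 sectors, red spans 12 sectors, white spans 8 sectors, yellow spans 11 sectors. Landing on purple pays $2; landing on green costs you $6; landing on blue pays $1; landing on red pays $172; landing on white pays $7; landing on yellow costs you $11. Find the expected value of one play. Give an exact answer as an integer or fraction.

E[payout] = (1/46)·2 + (7/46)·(-6) + (7/46)·1 + (12/46)·172 + (8/46)·7 + (11/46)·(-11) = 983/23

983/23 dollars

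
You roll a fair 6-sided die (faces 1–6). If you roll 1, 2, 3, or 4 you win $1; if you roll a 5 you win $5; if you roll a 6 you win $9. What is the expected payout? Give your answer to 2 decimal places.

E[payout] = (2/3)·1 + (1/6)·5 + (1/6)·9 = 3
≈ $3.00

$3.00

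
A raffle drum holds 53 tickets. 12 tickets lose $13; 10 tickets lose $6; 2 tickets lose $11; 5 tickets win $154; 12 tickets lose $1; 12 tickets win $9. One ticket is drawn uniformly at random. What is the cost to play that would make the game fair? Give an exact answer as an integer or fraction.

E[payout] = (12/53)·(-13) + (10/53)·(-6) + (2/53)·(-11) + (5/53)·154 + (12/53)·(-1) + (12/53)·9 = 628/53
Fair fee = E[payout] = 628/53

628/53 dollars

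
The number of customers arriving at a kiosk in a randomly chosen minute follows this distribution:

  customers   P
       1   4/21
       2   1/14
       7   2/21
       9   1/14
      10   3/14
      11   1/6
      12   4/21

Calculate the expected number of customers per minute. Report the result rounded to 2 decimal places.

7.90

E[X] = (4/21)·1 + (1/14)·2 + (2/21)·7 + (1/14)·9 + (3/14)·10 + (1/6)·11 + (4/21)·12
     = 166/21 ≈ 7.90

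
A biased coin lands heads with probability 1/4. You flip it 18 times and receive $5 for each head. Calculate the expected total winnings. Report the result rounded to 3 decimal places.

E[#heads] = 18·1/4 = 9/2 (linearity over flips).
E[winnings] = 5·9/2 = 45/2.
≈ 22.500

$22.500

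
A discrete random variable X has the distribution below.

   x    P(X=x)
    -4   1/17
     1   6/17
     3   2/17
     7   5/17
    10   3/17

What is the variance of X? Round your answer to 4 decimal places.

E[X] = (1/17)·(-4) + (6/17)·1 + (2/17)·3 + (5/17)·7 + (3/17)·10 = 73/17
E[X²] = (1/17)·16 + (6/17)·1 + (2/17)·9 + (5/17)·49 + (3/17)·100 = 585/17
Var(X) = 585/17 − (73/17)² = 4616/289 ≈ 15.9723

15.9723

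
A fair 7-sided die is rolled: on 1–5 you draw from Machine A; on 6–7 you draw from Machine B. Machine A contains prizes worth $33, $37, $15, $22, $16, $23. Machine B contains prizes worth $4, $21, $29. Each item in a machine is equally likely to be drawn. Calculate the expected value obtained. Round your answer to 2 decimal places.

E[X | Machine A] = (33 + 37 + 15 + 22 + 16 + 23)/6 = 73/3
E[X | Machine B] = (4 + 21 + 29)/3 = 18
E[X] = (5/7)·73/3 + (2/7)·18 = 473/21 ≈ 22.52

$22.52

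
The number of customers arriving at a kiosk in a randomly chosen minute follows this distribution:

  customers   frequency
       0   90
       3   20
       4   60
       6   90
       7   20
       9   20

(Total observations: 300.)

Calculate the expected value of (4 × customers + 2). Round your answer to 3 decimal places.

17.467

Total = 300, so P(customers=0) = 90/300, etc.
E[4x+2] = (3/10)·2 + (1/15)·14 + (1/5)·18 + (3/10)·26 + (1/15)·30 + (1/15)·38
     = 262/15 ≈ 17.467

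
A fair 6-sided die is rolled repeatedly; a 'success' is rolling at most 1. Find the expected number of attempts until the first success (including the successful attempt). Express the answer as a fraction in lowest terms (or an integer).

For a geometric distribution, E[trials] = 1/p = 1/(1/6) = 6.

6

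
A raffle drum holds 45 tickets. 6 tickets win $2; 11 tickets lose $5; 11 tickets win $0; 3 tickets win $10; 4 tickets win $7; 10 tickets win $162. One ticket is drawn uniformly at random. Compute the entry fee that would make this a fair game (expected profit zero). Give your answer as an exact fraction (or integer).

E[payout] = (6/45)·2 + (11/45)·(-5) + (11/45)·0 + (3/45)·10 + (4/45)·7 + (10/45)·162 = 109/3
Fair fee = E[payout] = 109/3

109/3 dollars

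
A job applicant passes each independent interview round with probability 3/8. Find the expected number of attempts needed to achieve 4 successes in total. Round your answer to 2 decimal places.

By linearity (sum of 4 independent geometric waits), E[trials] = 4/p = 4/(3/8) = 32/3.
≈ 10.67

10.67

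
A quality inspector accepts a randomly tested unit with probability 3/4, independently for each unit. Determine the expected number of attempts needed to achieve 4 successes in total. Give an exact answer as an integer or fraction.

By linearity (sum of 4 independent geometric waits), E[trials] = 4/p = 4/(3/4) = 16/3.

16/3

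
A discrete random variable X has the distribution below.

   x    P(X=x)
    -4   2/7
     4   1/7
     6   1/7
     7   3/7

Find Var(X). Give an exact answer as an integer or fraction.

1088/49

E[X] = (2/7)·(-4) + (1/7)·4 + (1/7)·6 + (3/7)·7 = 23/7
E[X²] = (2/7)·16 + (1/7)·16 + (1/7)·36 + (3/7)·49 = 33
Var(X) = 33 − (23/7)² = 1088/49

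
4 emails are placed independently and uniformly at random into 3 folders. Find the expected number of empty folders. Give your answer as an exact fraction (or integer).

16/27

Let Xⱼ=1 if folder j is empty. P(Xⱼ=1) = ((3-1)/3)^4 = 16/81.
By linearity, E[#empty] = 3·16/81 = 16/27.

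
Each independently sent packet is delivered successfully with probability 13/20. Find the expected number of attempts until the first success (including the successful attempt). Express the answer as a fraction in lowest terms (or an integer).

For a geometric distribution, E[trials] = 1/p = 1/(13/20) = 20/13.

20/13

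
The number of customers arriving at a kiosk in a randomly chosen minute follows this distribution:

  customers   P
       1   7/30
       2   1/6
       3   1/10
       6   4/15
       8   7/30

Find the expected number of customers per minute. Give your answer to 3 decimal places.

E[X] = (7/30)·1 + (1/6)·2 + (1/10)·3 + (4/15)·6 + (7/30)·8
     = 13/3 ≈ 4.333

4.333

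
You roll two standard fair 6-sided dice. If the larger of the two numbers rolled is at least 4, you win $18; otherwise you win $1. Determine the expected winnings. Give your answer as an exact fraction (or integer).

55/4 dollars

E[payout] = (1/4)·1 + (3/4)·18 = 55/4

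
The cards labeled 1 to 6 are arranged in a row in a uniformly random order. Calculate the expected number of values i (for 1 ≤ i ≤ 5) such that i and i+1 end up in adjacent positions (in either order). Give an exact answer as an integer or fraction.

5/3

For each i ∈ {1,…,5}, let Xᵢ = 1 if i and i+1 are adjacent. P(Xᵢ=1) = 2·(6−1)!/6! = 2/6.
By linearity, E[ΣXᵢ] = (5)·(2/6) = 5/3.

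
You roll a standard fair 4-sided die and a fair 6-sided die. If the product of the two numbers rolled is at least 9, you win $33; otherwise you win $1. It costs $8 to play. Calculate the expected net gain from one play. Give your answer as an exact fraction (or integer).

19/3 dollars

E[payout] = (7/12)·1 + (5/12)·33 = 43/3
Expected profit = 43/3 − 8 = 19/3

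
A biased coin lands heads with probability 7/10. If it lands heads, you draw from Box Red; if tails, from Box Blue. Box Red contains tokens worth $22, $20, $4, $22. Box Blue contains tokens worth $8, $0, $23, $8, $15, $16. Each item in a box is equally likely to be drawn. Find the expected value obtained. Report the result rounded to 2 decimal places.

$15.40

E[X | Box Red] = (22 + 20 + 4 + 22)/4 = 17
E[X | Box Blue] = (8 + 0 + 23 + 8 + 15 + 16)/6 = 35/3
E[X] = (7/10)·17 + (3/10)·35/3 = 77/5 ≈ 15.40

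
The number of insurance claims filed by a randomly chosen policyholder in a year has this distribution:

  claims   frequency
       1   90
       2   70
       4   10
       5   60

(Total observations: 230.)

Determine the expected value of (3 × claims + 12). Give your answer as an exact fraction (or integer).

447/23

Total = 230, so P(claims=1) = 90/230, etc.
E[3x+12] = (9/23)·15 + (7/23)·18 + (1/23)·24 + (6/23)·27
     = 447/23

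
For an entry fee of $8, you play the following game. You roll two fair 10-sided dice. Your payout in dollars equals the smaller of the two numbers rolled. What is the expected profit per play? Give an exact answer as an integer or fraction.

-83/20 dollars

Distribution of the smaller of the two numbers rolled: 1 w.p. 19/100, 2 w.p. 17/100, 3 w.p. 3/20, 4 w.p. 13/100, 5 w.p. 11/100, 6 w.p. 9/100, …
E[payout] = (19/100)·1 + (17/100)·2 + (3/20)·3 + (13/100)·4 + (11/100)·5 + (9/100)·6 + (7/100)·7 + (1/20)·8 + (3/100)·9 + (1/100)·10 = 77/20
Expected profit = 77/20 − 8 = -83/20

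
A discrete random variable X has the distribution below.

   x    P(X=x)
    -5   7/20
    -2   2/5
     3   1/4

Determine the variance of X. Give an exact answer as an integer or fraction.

E[X] = (7/20)·(-5) + (2/5)·(-2) + (1/4)·3 = -9/5
E[X²] = (7/20)·25 + (2/5)·4 + (1/4)·9 = 63/5
Var(X) = 63/5 − (-9/5)² = 234/25

234/25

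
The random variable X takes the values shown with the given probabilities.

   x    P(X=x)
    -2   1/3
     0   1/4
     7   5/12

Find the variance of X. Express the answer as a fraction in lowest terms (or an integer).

E[X] = (1/3)·(-2) + (1/4)·0 + (5/12)·7 = 9/4
E[X²] = (1/3)·4 + (1/4)·0 + (5/12)·49 = 87/4
Var(X) = 87/4 − (9/4)² = 267/16

267/16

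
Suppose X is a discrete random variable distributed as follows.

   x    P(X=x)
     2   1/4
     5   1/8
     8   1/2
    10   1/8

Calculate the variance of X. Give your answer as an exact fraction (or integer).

511/64

E[X] = (1/4)·2 + (1/8)·5 + (1/2)·8 + (1/8)·10 = 51/8
E[X²] = (1/4)·4 + (1/8)·25 + (1/2)·64 + (1/8)·100 = 389/8
Var(X) = 389/8 − (51/8)² = 511/64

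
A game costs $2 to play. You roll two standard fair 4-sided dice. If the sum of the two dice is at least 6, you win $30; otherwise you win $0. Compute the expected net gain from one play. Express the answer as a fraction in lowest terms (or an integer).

37/4 dollars

E[payout] = (5/8)·0 + (3/8)·30 = 45/4
Expected profit = 45/4 − 2 = 37/4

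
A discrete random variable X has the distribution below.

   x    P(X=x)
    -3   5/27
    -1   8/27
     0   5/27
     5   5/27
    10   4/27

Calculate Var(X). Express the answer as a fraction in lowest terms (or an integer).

1538/81

E[X] = (5/27)·(-3) + (8/27)·(-1) + (5/27)·0 + (5/27)·5 + (4/27)·10 = 14/9
E[X²] = (5/27)·9 + (8/27)·1 + (5/27)·0 + (5/27)·25 + (4/27)·100 = 578/27
Var(X) = 578/27 − (14/9)² = 1538/81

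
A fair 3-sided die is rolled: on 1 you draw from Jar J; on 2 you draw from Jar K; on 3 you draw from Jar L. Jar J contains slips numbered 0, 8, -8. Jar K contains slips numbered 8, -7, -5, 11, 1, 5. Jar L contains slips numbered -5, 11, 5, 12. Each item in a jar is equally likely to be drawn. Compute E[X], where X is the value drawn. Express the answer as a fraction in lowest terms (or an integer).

95/36

E[X | Jar J] = (0 + 8 − 8)/3 = 0
E[X | Jar K] = (8 − 7 − 5 + 11 + 1 + 5)/6 = 13/6
E[X | Jar L] = (-5 + 11 + 5 + 12)/4 = 23/4
E[X] = (1/3)·0 + (1/3)·13/6 + (1/3)·23/4 = 95/36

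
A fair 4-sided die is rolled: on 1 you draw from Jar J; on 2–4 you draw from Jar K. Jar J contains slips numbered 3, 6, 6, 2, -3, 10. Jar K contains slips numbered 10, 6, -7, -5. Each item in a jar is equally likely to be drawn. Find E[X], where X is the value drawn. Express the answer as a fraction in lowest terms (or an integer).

7/4

E[X | Jar J] = (3 + 6 + 6 + 2 − 3 + 10)/6 = 4
E[X | Jar K] = (10 + 6 − 7 − 5)/4 = 1
E[X] = (1/4)·4 + (3/4)·1 = 7/4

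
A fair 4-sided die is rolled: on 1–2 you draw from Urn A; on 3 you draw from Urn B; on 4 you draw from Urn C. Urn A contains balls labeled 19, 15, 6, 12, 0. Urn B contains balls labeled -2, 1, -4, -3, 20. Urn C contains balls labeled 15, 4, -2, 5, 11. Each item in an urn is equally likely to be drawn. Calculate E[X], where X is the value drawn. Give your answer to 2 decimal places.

7.45

E[X | Urn A] = (19 + 15 + 6 + 12 + 0)/5 = 52/5
E[X | Urn B] = (-2 + 1 − 4 − 3 + 20)/5 = 12/5
E[X | Urn C] = (15 + 4 − 2 + 5 + 11)/5 = 33/5
E[X] = (1/2)·52/5 + (1/4)·12/5 + (1/4)·33/5 = 149/20 ≈ 7.45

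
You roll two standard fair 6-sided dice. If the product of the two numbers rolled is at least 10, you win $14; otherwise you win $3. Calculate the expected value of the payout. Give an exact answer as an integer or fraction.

E[payout] = (17/36)·3 + (19/36)·14 = 317/36

317/36 dollars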